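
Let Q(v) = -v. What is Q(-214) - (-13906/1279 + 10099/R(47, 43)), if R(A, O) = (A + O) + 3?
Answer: 13831295/118947 ≈ 116.28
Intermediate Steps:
R(A, O) = 3 + A + O
Q(-214) - (-13906/1279 + 10099/R(47, 43)) = -1*(-214) - (-13906/1279 + 10099/(3 + 47 + 43)) = 214 - (-13906*1/1279 + 10099/93) = 214 - (-13906/1279 + 10099*(1/93)) = 214 - (-13906/1279 + 10099/93) = 214 - 1*11623363/118947 = 214 - 11623363/118947 = 13831295/118947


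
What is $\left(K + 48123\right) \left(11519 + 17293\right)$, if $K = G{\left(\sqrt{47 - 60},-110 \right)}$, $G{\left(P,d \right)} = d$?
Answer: $1383350556$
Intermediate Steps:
$K = -110$
$\left(K + 48123\right) \left(11519 + 17293\right) = \left(-110 + 48123\right) \left(11519 + 17293\right) = 48013 \cdot 28812 = 1383350556$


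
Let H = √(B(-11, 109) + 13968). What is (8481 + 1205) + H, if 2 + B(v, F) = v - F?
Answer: 9686 + √13846 ≈ 9803.7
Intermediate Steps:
B(v, F) = -2 + v - F (B(v, F) = -2 + (v - F) = -2 + v - F)
H = √13846 (H = √((-2 - 11 - 1*109) + 13968) = √((-2 - 11 - 109) + 13968) = √(-122 + 13968) = √13846 ≈ 117.67)
(8481 + 1205) + H = (8481 + 1205) + √13846 = 9686 + √13846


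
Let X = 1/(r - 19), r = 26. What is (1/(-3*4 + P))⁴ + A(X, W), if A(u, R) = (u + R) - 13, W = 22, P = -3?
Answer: 3240007/354375 ≈ 9.1429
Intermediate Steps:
X = ⅐ (X = 1/(26 - 19) = 1/7 = ⅐ ≈ 0.14286)
A(u, R) = -13 + R + u (A(u, R) = (R + u) - 13 = -13 + R + u)
(1/(-3*4 + P))⁴ + A(X, W) = (1/(-3*4 - 3))⁴ + (-13 + 22 + ⅐) = (1/(-12 - 3))⁴ + 64/7 = (1/(-15))⁴ + 64/7 = (-1/15)⁴ + 64/7 = 1/50625 + 64/7 = 3240007/354375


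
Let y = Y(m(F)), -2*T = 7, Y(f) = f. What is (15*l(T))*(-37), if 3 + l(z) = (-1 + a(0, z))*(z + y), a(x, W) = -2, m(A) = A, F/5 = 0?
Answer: -8325/2 ≈ -4162.5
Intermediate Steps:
F = 0 (F = 5*0 = 0)
T = -7/2 (T = -½*7 = -7/2 ≈ -3.5000)
y = 0
l(z) = -3 - 3*z (l(z) = -3 + (-1 - 2)*(z + 0) = -3 - 3*z)
(15*l(T))*(-37) = (15*(-3 - 3*(-7/2)))*(-37) = (15*(-3 + 21/2))*(-37) = (15*(15/2))*(-37) = (225/2)*(-37) = -8325/2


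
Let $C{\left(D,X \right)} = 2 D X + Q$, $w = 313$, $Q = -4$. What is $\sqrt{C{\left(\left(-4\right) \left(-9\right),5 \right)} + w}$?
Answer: $\sqrt{669} \approx 25.865$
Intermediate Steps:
$C{\left(D,X \right)} = -4 + 2 D X$ ($C{\left(D,X \right)} = 2 D X - 4 = -4 + 2 D X$)
$\sqrt{C{\left(\left(-4\right) \left(-9\right),5 \right)} + w} = \sqrt{\left(-4 + 2 \left(\left(-4\right) \left(-9\right)\right) 5\right) + 313} = \sqrt{\left(-4 + 2 \cdot 36 \cdot 5\right) + 313} = \sqrt{\left(-4 + 360\right) + 313} = \sqrt{356 + 313} = \sqrt{669}$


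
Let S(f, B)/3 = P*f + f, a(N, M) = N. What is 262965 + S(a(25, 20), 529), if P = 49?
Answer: 266715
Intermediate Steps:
S(f, B) = 150*f (S(f, B) = 3*(49*f + f) = 3*(50*f) = 150*f)
262965 + S(a(25, 20), 529) = 262965 + 150*25 = 262965 + 3750 = 266715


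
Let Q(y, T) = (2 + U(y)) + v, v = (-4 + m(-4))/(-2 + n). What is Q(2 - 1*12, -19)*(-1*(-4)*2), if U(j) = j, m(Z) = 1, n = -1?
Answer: -56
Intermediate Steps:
v = 1 (v = (-4 + 1)/(-2 - 1) = -3/(-3) = -3*(-⅓) = 1)
Q(y, T) = 3 + y (Q(y, T) = (2 + y) + 1 = 3 + y)
Q(2 - 1*12, -19)*(-1*(-4)*2) = (3 + (2 - 1*12))*(-1*(-4)*2) = (3 + (2 - 12))*(4*2) = (3 - 10)*8 = -7*8 = -56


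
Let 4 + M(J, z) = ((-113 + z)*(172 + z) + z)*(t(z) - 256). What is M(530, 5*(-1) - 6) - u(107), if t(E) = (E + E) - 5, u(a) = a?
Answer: 5652814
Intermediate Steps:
t(E) = -5 + 2*E (t(E) = 2*E - 5 = -5 + 2*E)
M(J, z) = -4 + (-261 + 2*z)*(z + (-113 + z)*(172 + z)) (M(J, z) = -4 + ((-113 + z)*(172 + z) + z)*((-5 + 2*z) - 256) = -4 + (z + (-113 + z)*(172 + z))*(-261 + 2*z) = -4 + (-261 + 2*z)*(z + (-113 + z)*(172 + z)))
M(530, 5*(-1) - 6) - u(107) = (5072792 - 54532*(5*(-1) - 6) - 141*(5*(-1) - 6)² + 2*(5*(-1) - 6)³) - 1*107 = (5072792 - 54532*(-5 - 6) - 141*(-5 - 6)² + 2*(-5 - 6)³) - 107 = (5072792 - 54532*(-11) - 141*(-11)² + 2*(-11)³) - 107 = (5072792 + 599852 - 141*121 + 2*(-1331)) - 107 = (5072792 + 599852 - 17061 - 2662) - 107 = 5652921 - 107 = 5652814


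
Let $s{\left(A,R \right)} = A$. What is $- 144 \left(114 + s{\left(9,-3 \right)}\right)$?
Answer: $-17712$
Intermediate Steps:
$- 144 \left(114 + s{\left(9,-3 \right)}\right) = - 144 \left(114 + 9\right) = \left(-144\right) 123 = -17712$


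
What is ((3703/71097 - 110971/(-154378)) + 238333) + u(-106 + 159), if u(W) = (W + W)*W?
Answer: 382509848150041/1567973238 ≈ 2.4395e+5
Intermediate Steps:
u(W) = 2*W**2 (u(W) = (2*W)*W = 2*W**2)
((3703/71097 - 110971/(-154378)) + 238333) + u(-106 + 159) = ((3703/71097 - 110971/(-154378)) + 238333) + 2*(-106 + 159)**2 = ((3703*(1/71097) - 110971*(-1/154378)) + 238333) + 2*53**2 = ((3703/71097 + 15853/22054) + 238333) + 2*2809 = (1208766703/1567973238 + 238333) + 5618 = 373700974498957/1567973238 + 5618 = 382509848150041/1567973238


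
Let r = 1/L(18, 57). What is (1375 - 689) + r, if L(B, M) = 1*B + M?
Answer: 51451/75 ≈ 686.01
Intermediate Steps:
L(B, M) = B + M
r = 1/75 (r = 1/(18 + 57) = 1/75 ≈ 0.013333)
(1375 - 689) + r = (1375 - 689) + 1/75 = 686 + 1/75 = 51451/75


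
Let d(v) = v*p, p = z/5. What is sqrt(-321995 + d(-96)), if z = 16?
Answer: I*sqrt(8057555)/5 ≈ 567.72*I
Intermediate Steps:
p = 16/5 ≈ 3.2000
d(v) = 16*v/5 (d(v) = v*(16/5) = 16*v/5)
sqrt(-321995 + d(-96)) = sqrt(-321995 + (16/5)*(-96)) = sqrt(-321995 - 1536/5) = sqrt(-1611511/5) = I*sqrt(8057555)/5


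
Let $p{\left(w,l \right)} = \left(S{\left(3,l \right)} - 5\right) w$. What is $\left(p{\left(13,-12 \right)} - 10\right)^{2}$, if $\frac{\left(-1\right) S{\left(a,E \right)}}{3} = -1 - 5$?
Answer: $25281$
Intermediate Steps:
$S{\left(a,E \right)} = 18$ ($S{\left(a,E \right)} = - 3 \left(-1 - 5\right) = \left(-3\right) \left(-6\right) = 18$)
$p{\left(w,l \right)} = 13 w$ ($p{\left(w,l \right)} = \left(18 - 5\right) w = 13 w$)
$\left(p{\left(13,-12 \right)} - 10\right)^{2} = \left(13 \cdot 13 - 10\right)^{2} = \left(169 - 10\right)^{2} = 159^{2} = 25281$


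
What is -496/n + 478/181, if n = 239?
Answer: 24466/43259 ≈ 0.56557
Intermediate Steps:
-496/n + 478/181 = -496/239 + 478/181 = 24466/43259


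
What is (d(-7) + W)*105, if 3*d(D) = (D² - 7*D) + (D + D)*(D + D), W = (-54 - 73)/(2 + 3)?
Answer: 7623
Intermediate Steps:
W = -127/5 ≈ -25.400
d(D) = -7*D/3 + 5*D²/3 (d(D) = ((D² - 7*D) + (D + D)*(D + D))/3 = ((D² - 7*D) + (2*D)*(2*D))/3 = ((D² - 7*D) + 4*D²)/3 = (-7*D + 5*D²)/3 = -7*D/3 + 5*D²/3)
(d(-7) + W)*105 = ((⅓)*(-7)*(-7 + 5*(-7)) - 127/5)*105 = ((⅓)*(-7)*(-7 - 35) - 127/5)*105 = ((⅓)*(-7)*(-42) - 127/5)*105 = (98 - 127/5)*105 = (363/5)*105 = 7623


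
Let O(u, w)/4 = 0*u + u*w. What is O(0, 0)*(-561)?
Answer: 0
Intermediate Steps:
O(u, w) = 4*u*w (O(u, w) = 4*(0*u + u*w) = 4*(0 + u*w) = 4*(u*w) = 4*u*w)
O(0, 0)*(-561) = (4*0*0)*(-561) = 0*(-561) = 0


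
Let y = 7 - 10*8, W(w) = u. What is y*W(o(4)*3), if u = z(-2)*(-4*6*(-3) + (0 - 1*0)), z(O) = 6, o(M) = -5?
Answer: -31536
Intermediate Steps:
u = 432 (u = 6*(-4*6*(-3) + (0 - 1*0)) = 6*(-24*(-3) + (0 + 0)) = 6*(72 + 0) = 6*72 = 432)
W(w) = 432
y = -73 (y = 7 - 80 = -73)
y*W(o(4)*3) = -73*432 = -31536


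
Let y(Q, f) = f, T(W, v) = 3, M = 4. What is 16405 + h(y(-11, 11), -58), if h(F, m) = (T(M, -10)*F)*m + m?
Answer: 14433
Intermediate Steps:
h(F, m) = m + 3*F*m (h(F, m) = (3*F)*m + m = 3*F*m + m = m + 3*F*m)
16405 + h(y(-11, 11), -58) = 16405 - 58*(1 + 3*11) = 16405 - 58*(1 + 33) = 16405 - 58*34 = 16405 - 1972 = 14433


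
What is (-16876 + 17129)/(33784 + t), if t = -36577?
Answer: -253/2793 ≈ -0.090584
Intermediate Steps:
(-16876 + 17129)/(33784 + t) = (-16876 + 17129)/(33784 - 36577) = 253/(-2793) = 253*(-1/2793) = -253/2793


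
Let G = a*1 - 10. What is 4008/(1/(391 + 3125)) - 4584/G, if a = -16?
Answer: 183199956/13 ≈ 1.4092e+7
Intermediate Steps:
G = -26 (G = -16*1 - 10 = -16 - 10 = -26)
4008/(1/(391 + 3125)) - 4584/G = 4008/(1/(391 + 3125)) - 4584/(-26) = 4008/(1/3516) - 4584*(-1/26) = 4008/(1/3516) + 2292/13 = 4008*3516 + 2292/13 = 14092128 + 2292/13 = 183199956/13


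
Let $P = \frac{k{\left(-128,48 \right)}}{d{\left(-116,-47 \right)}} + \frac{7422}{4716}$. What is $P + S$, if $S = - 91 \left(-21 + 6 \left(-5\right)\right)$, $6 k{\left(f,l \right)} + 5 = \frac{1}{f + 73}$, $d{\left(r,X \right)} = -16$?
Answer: $\frac{802802899}{172920} \approx 4642.6$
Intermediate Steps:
$k{\left(f,l \right)} = - \frac{5}{6} + \frac{1}{6 \left(73 + f\right)}$ ($k{\left(f,l \right)} = - \frac{5}{6} + \frac{1}{6 \left(f + 73\right)} = - \frac{5}{6} + \frac{1}{6 \left(73 + f\right)}$)
$P = \frac{281179}{172920}$ ($P = \frac{\frac{1}{6} \frac{1}{73 - 128} \left(-364 - -640\right)}{-16} + \frac{7422}{4716} = \frac{-364 + 640}{6 \left(-55\right)} \left(- \frac{1}{16}\right) + 7422 \cdot \frac{1}{4716} = \frac{1}{6} \left(- \frac{1}{55}\right) 276 \left(- \frac{1}{16}\right) + \frac{1237}{786} = \left(- \frac{46}{55}\right) \left(- \frac{1}{16}\right) + \frac{1237}{786} = \frac{23}{440} + \frac{1237}{786} = \frac{281179}{172920} \approx 1.6261$)
$S = 4641$ ($S = - 91 \left(-21 - 30\right) = \left(-91\right) \left(-51\right) = 4641$)
$P + S = \frac{281179}{172920} + 4641 = \frac{802802899}{172920}$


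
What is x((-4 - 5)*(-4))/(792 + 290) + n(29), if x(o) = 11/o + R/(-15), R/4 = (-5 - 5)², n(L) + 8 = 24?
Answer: 622283/38952 ≈ 15.976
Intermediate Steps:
n(L) = 16 (n(L) = -8 + 24 = 16)
R = 400 (R = 4*(-5 - 5)² = 4*(-10)² = 4*100 = 400)
x(o) = -80/3 + 11/o (x(o) = 11/o + 400/(-15) = 11/o + 400*(-1/15) = 11/o - 80/3 = -80/3 + 11/o)
x((-4 - 5)*(-4))/(792 + 290) + n(29) = (-80/3 + 11/(((-4 - 5)*(-4))))/(792 + 290) + 16 = (-80/3 + 11/((-9*(-4))))/1082 + 16 = (-80/3 + 11/36)*(1/1082) + 16 = -949/36*1/1082 + 16 = -949/38952 + 16 = 622283/38952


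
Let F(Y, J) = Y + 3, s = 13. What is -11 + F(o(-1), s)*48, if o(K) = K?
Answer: 85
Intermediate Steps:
F(Y, J) = 3 + Y
-11 + F(o(-1), s)*48 = -11 + (3 - 1)*48 = -11 + 2*48 = -11 + 96 = 85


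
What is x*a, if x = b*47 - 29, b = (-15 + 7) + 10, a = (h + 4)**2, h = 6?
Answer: 6500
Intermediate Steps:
a = 100 (a = (6 + 4)**2 = 10**2 = 100)
b = 2 (b = -8 + 10 = 2)
x = 65 (x = 2*47 - 29 = 94 - 29 = 65)
x*a = 65*100 = 6500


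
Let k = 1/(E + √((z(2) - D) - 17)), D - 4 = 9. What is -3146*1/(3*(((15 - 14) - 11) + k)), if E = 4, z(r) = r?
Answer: 1371656/12963 - 6292*I*√7/12963 ≈ 105.81 - 1.2842*I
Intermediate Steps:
D = 13 (D = 4 + 9 = 13)
k = 1/(4 + 2*I*√7) (k = 1/(4 + √((2 - 1*13) - 17)) = 1/(4 + √((2 - 13) - 17)) = 1/(4 + √(-11 - 17)) = 1/(4 + √(-28)) = 1/(4 + 2*I*√7) ≈ 0.090909 - 0.12026*I)
-3146*1/(3*(((15 - 14) - 11) + k)) = -3146*1/(3*(((15 - 14) - 11) + (1/11 - I*√7/22))) = -3146*1/(3*((1 - 11) + (1/11 - I*√7/22))) = -3146*1/(3*(-10 + (1/11 - I*√7/22))) = -3146*1/(3*(-109/11 - I*√7/22)) = -3146/(-327/11 - 3*I*√7/22)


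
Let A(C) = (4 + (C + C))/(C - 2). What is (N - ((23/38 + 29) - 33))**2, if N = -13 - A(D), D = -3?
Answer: 3613801/36100 ≈ 100.11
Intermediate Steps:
A(C) = (4 + 2*C)/(-2 + C)
N = -67/5 (N = -13 - 2*(2 - 3)/(-2 - 3) = -13 - 2*(-1)/(-5) = -13 - 2*(-1)*(-1)/5 = -13 - 1*2/5 = -13 - 2/5 = -67/5 ≈ -13.400)
(N - ((23/38 + 29) - 33))**2 = (-67/5 - ((23/38 + 29) - 33))**2 = (-67/5 - (1125/38 - 33))**2 = (-67/5 - 1*(-129/38))**2 = (-67/5 + 129/38)**2 = (-1901/190)**2 = 3613801/36100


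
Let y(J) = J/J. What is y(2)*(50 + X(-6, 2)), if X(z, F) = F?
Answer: 52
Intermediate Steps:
y(J) = 1
y(2)*(50 + X(-6, 2)) = 1*(50 + 2) = 1*52 = 52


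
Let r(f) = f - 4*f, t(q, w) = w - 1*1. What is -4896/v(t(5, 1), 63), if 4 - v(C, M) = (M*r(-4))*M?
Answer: 612/5953 ≈ 0.10281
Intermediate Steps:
t(q, w) = -1 + w (t(q, w) = w - 1 = -1 + w)
r(f) = -3*f
v(C, M) = 4 - 12*M² (v(C, M) = 4 - M*(-3*(-4))*M = 4 - M*12*M = 4 - 12*M*M = 4 - 12*M²)
-4896/v(t(5, 1), 63) = -4896/(4 - 12*63²) = -4896/(4 - 12*3969) = -4896/(4 - 47628) = -4896/(-47624) = -4896*(-1/47624) = 612/5953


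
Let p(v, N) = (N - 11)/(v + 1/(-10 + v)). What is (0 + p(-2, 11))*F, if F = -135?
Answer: 0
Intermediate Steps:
p(v, N) = (-11 + N)/(v + 1/(-10 + v))
(0 + p(-2, 11))*F = (0 + (110 - 11*(-2) - 10*11 + 11*(-2))/(1 + (-2)**2 - 10*(-2)))*(-135) = (0 + (110 + 22 - 110 - 22)/(1 + 4 + 20))*(-135) = (0 + 0/25)*(-135) = (0 + (1/25)*0)*(-135) = (0 + 0)*(-135) = 0*(-135) = 0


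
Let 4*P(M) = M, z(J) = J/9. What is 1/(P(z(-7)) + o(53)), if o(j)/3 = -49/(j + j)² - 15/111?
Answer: -1870794/1146671 ≈ -1.6315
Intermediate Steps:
z(J) = J/9 (z(J) = J*(⅑) = J/9)
P(M) = M/4
o(j) = -15/37 - 147/(4*j²) (o(j) = 3*(-49/(j + j)² - 15/111) = 3*(-49*1/(4*j²) - 15*1/111) = 3*(-49*1/(4*j²) - 5/37) = 3*(-49/(4*j²) - 5/37) = 3*(-5/37 - 49/(4*j²)) = -15/37 - 147/(4*j²))
1/(P(z(-7)) + o(53)) = 1/(((⅑)*(-7))/4 + (-15/37 - 147/4/53²)) = 1/((¼)*(-7/9) + (-15/37 - 147/4*1/2809)) = 1/(-7/36 + (-15/37 - 147/11236)) = 1/(-7/36 - 173979/415732) = 1/(-1146671/1870794) = -1870794/1146671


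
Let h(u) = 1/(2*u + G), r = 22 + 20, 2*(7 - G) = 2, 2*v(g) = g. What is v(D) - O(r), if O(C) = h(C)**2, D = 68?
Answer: 275399/8100 ≈ 34.000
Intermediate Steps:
v(g) = g/2
G = 6 (G = 7 - 1/2*2 = 7 - 1 = 6)
r = 42
h(u) = 1/(6 + 2*u) (h(u) = 1/(2*u + 6) = 1/(6 + 2*u))
O(C) = 1/(4*(3 + C)**2) (O(C) = (1/(2*(3 + C)))**2 = 1/(4*(3 + C)**2))
v(D) - O(r) = (1/2)*68 - 1/(4*(3 + 42)**2) = 34 - 1/(4*45**2) = 34 - 1/(4*2025) = 34 - 1*1/8100 = 34 - 1/8100 = 275399/8100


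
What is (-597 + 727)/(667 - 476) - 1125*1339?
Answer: -287717495/191 ≈ -1.5064e+6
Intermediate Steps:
(-597 + 727)/(667 - 476) - 1125*1339 = 130/191 - 1506375 = -287717495/191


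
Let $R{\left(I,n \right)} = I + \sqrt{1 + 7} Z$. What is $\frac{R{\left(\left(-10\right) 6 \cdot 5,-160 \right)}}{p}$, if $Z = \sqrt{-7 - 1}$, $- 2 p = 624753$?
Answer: $\frac{200}{208251} - \frac{16 i}{624753} \approx 0.00096038 - 2.561 \cdot 10^{-5} i$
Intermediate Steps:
$p = - \frac{624753}{2}$ ($p = \left(- \frac{1}{2}\right) 624753 = - \frac{624753}{2} \approx -3.1238 \cdot 10^{5}$)
$Z = 2 i \sqrt{2}$ ($Z = \sqrt{-8} = 2 i \sqrt{2} \approx 2.8284 i$)
$R{\left(I,n \right)} = I + 8 i$ ($R{\left(I,n \right)} = I + \sqrt{1 + 7} \cdot 2 i \sqrt{2} = I + \sqrt{8} \cdot 2 i \sqrt{2} = I + 2 \sqrt{2} \cdot 2 i \sqrt{2} = I + 8 i$)
$\frac{R{\left(\left(-10\right) 6 \cdot 5,-160 \right)}}{p} = \frac{\left(-10\right) 6 \cdot 5 + 8 i}{- \frac{624753}{2}} = \left(\left(-60\right) 5 + 8 i\right) \left(- \frac{2}{624753}\right) = \left(-300 + 8 i\right) \left(- \frac{2}{624753}\right) = \frac{200}{208251} - \frac{16 i}{624753}$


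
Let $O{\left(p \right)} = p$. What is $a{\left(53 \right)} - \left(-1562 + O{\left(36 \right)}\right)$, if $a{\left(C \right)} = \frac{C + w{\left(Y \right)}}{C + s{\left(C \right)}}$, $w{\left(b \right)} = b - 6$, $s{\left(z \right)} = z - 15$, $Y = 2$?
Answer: $\frac{19845}{13} \approx 1526.5$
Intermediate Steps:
$s{\left(z \right)} = -15 + z$ ($s{\left(z \right)} = z - 15 = -15 + z$)
$w{\left(b \right)} = -6 + b$
$a{\left(C \right)} = \frac{-4 + C}{-15 + 2 C}$ ($a{\left(C \right)} = \frac{C + \left(-6 + 2\right)}{C + \left(-15 + C\right)} = \frac{C - 4}{-15 + 2 C} = \frac{-4 + C}{-15 + 2 C}$)
$a{\left(53 \right)} - \left(-1562 + O{\left(36 \right)}\right) = \frac{-4 + 53}{-15 + 2 \cdot 53} + \left(1562 - 36\right) = \frac{1}{-15 + 106} \cdot 49 + \left(1562 - 36\right) = \frac{1}{91} \cdot 49 + 1526 = \frac{7}{13} + 1526 = \frac{19845}{13}$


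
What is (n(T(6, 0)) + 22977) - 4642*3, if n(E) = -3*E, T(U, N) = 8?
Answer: 9027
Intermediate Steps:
(n(T(6, 0)) + 22977) - 4642*3 = (-3*8 + 22977) - 4642*3 = (-24 + 22977) - 13926 = 22953 - 13926 = 9027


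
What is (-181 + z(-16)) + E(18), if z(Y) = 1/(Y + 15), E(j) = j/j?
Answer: -181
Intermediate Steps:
E(j) = 1
z(Y) = 1/(15 + Y)
(-181 + z(-16)) + E(18) = (-181 + 1/(15 - 16)) + 1 = (-181 + 1/(-1)) + 1 = (-181 - 1) + 1 = -182 + 1 = -181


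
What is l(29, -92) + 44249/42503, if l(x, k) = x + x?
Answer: 2509423/42503 ≈ 59.041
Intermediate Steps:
l(x, k) = 2*x
l(29, -92) + 44249/42503 = 2*29 + 44249/42503 = 58 + 44249*(1/42503) = 58 + 44249/42503 = 2509423/42503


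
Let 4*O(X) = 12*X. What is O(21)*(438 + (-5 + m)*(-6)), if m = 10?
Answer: 25704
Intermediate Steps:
O(X) = 3*X (O(X) = (12*X)/4 = 3*X)
O(21)*(438 + (-5 + m)*(-6)) = (3*21)*(438 + (-5 + 10)*(-6)) = 63*(438 + 5*(-6)) = 63*(438 - 30) = 63*408 = 25704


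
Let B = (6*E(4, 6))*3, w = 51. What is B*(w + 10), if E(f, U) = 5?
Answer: 5490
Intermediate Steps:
B = 90 (B = (6*5)*3 = 30*3 = 90)
B*(w + 10) = 90*(51 + 10) = 90*61 = 5490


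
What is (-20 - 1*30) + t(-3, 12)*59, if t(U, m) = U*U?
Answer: 481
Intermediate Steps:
t(U, m) = U²
(-20 - 1*30) + t(-3, 12)*59 = (-20 - 1*30) + (-3)²*59 = (-20 - 30) + 9*59 = -50 + 531 = 481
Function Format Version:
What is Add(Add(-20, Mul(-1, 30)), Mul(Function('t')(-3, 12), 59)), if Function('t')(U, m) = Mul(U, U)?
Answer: 481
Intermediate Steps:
Function('t')(U, m) = Pow(U, 2)
Add(Add(-20, Mul(-1, 30)), Mul(Function('t')(-3, 12), 59)) = Add(Add(-20, Mul(-1, 30)), Mul(Pow(-3, 2), 59)) = Add(Add(-20, -30), Mul(9, 59)) = Add(-50, 531) = 481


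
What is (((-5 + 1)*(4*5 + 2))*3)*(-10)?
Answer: 2640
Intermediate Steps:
(((-5 + 1)*(4*5 + 2))*3)*(-10) = (-4*(20 + 2)*3)*(-10) = (-4*22*3)*(-10) = -88*3*(-10) = -264*(-10) = 2640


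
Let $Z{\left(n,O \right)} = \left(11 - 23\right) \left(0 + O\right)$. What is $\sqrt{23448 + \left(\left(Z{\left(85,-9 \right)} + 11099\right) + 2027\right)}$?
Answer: $\sqrt{36682} \approx 191.53$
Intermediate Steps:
$Z{\left(n,O \right)} = - 12 O$
$\sqrt{23448 + \left(\left(Z{\left(85,-9 \right)} + 11099\right) + 2027\right)} = \sqrt{23448 + \left(\left(\left(-12\right) \left(-9\right) + 11099\right) + 2027\right)} = \sqrt{23448 + \left(\left(108 + 11099\right) + 2027\right)} = \sqrt{23448 + \left(11207 + 2027\right)} = \sqrt{23448 + 13234} = \sqrt{36682}$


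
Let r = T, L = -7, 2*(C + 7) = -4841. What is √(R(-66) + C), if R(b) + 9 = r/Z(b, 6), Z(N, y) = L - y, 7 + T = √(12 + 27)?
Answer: √(-1646710 - 52*√39)/26 ≈ 49.36*I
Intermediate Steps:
C = -4855/2 (C = -7 + (½)*(-4841) = -7 - 4841/2 = -4855/2 ≈ -2427.5)
T = -7 + √39 (T = -7 + √(12 + 27) = -7 + √39 ≈ -0.75500)
r = -7 + √39 ≈ -0.75500
Z(N, y) = -7 - y
R(b) = -110/13 - √39/13 (R(b) = -9 + (-7 + √39)/(-7 - 1*6) = -9 + (-7 + √39)/(-7 - 6) = -9 + (-7 + √39)/(-13) = -9 + (-7 + √39)*(-1/13) = -9 + (7/13 - √39/13) = -110/13 - √39/13)
√(R(-66) + C) = √((-110/13 - √39/13) - 4855/2) = √(-63335/26 - √39/13)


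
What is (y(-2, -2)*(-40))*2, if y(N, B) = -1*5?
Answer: 400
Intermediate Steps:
y(N, B) = -5
(y(-2, -2)*(-40))*2 = -5*(-40)*2 = 200*2 = 400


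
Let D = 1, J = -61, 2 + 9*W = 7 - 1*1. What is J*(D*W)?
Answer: -244/9 ≈ -27.111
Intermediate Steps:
W = 4/9 (W = -2/9 + (7 - 1*1)/9 = -2/9 + (7 - 1)/9 = -2/9 + (1/9)*6 = -2/9 + 2/3 = 4/9 ≈ 0.44444)
J*(D*W) = -61*4/9 = -244/9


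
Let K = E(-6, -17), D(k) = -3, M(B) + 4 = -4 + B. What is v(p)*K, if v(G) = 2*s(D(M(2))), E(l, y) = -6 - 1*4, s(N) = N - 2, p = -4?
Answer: 100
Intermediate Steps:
M(B) = -8 + B (M(B) = -4 + (-4 + B) = -8 + B)
s(N) = -2 + N
E(l, y) = -10 (E(l, y) = -6 - 4 = -10)
K = -10
v(G) = -10 (v(G) = 2*(-2 - 3) = 2*(-5) = -10)
v(p)*K = -10*(-10) = 100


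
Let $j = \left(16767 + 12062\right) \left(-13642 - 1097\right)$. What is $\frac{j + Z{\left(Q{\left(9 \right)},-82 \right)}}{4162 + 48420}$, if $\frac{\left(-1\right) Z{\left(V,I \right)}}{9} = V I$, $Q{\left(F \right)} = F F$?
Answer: $- \frac{424850853}{52582} \approx -8079.8$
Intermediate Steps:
$Q{\left(F \right)} = F^{2}$
$Z{\left(V,I \right)} = - 9 I V$ ($Z{\left(V,I \right)} = - 9 V I = - 9 I V$)
$j = -424910631$ ($j = 28829 \left(-14739\right) = -424910631$)
$\frac{j + Z{\left(Q{\left(9 \right)},-82 \right)}}{4162 + 48420} = \frac{-424910631 - - 738 \cdot 9^{2}}{4162 + 48420} = \frac{-424910631 - \left(-738\right) 81}{52582} = \left(-424910631 + 59778\right) \frac{1}{52582} = \left(-424850853\right) \frac{1}{52582} = - \frac{424850853}{52582}$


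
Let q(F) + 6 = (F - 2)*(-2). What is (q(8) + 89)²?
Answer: 5041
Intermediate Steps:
q(F) = -2 - 2*F (q(F) = -6 + (F - 2)*(-2) = -6 + (-2 + F)*(-2) = -6 + (4 - 2*F) = -2 - 2*F)
(q(8) + 89)² = ((-2 - 2*8) + 89)² = ((-2 - 16) + 89)² = (-18 + 89)² = 71² = 5041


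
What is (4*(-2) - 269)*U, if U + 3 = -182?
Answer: 51245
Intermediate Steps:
U = -185 (U = -3 - 182 = -185)
(4*(-2) - 269)*U = (4*(-2) - 269)*(-185) = (-8 - 269)*(-185) = -277*(-185) = 51245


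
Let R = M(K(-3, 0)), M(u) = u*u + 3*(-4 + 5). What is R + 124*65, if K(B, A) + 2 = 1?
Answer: 8064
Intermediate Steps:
K(B, A) = -1 (K(B, A) = -2 + 1 = -1)
M(u) = 3 + u**2 (M(u) = u**2 + 3*1 = u**2 + 3 = 3 + u**2)
R = 4 (R = 3 + (-1)**2 = 3 + 1 = 4)
R + 124*65 = 4 + 124*65 = 4 + 8060 = 8064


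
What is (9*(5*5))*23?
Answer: 5175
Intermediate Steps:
(9*(5*5))*23 = (9*25)*23 = 225*23 = 5175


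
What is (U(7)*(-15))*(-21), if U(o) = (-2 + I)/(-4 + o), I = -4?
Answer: -630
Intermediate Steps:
U(o) = -6/(-4 + o) (U(o) = (-2 - 4)/(-4 + o) = -6/(-4 + o))
(U(7)*(-15))*(-21) = (-6/(-4 + 7)*(-15))*(-21) = (-6/3*(-15))*(-21) = (-6*⅓*(-15))*(-21) = -2*(-15)*(-21) = 30*(-21) = -630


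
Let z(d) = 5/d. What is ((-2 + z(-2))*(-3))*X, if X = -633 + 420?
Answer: -5751/2 ≈ -2875.5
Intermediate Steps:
X = -213
((-2 + z(-2))*(-3))*X = ((-2 + 5/(-2))*(-3))*(-213) = ((-2 + 5*(-1/2))*(-3))*(-213) = ((-2 - 5/2)*(-3))*(-213) = -9/2*(-3)*(-213) = (27/2)*(-213) = -5751/2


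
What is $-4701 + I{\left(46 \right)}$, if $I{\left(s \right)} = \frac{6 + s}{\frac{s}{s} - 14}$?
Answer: $-4705$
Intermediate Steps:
$I{\left(s \right)} = - \frac{6}{13} - \frac{s}{13}$ ($I{\left(s \right)} = \frac{6 + s}{1 - 14} = \frac{6 + s}{-13} = \left(6 + s\right) \left(- \frac{1}{13}\right) = - \frac{6}{13} - \frac{s}{13}$)
$-4701 + I{\left(46 \right)} = -4701 - 4 = -4705$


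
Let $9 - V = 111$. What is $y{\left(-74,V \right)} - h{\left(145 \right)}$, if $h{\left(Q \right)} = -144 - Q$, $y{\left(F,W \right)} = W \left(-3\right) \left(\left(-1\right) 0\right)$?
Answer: $289$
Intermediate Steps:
$V = -102$ ($V = 9 - 111 = -102$)
$y{\left(F,W \right)} = 0$ ($y{\left(F,W \right)} = - 3 W 0 = 0$)
$y{\left(-74,V \right)} - h{\left(145 \right)} = 0 - \left(-144 - 145\right) = 0 - -289 = 0 + 289 = 289$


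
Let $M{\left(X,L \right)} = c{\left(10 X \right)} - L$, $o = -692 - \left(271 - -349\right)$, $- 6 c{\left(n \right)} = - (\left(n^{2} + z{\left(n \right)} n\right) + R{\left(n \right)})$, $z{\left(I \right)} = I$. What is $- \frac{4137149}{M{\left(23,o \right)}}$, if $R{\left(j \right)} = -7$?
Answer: $- \frac{24822894}{113665} \approx -218.39$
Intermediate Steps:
$c{\left(n \right)} = - \frac{7}{6} + \frac{n^{2}}{3}$ ($c{\left(n \right)} = - \frac{\left(-1\right) \left(\left(n^{2} + n n\right) - 7\right)}{6} = - \frac{\left(-1\right) \left(\left(n^{2} + n^{2}\right) - 7\right)}{6} = - \frac{\left(-1\right) \left(2 n^{2} - 7\right)}{6} = - \frac{\left(-1\right) \left(-7 + 2 n^{2}\right)}{6} = - \frac{7 - 2 n^{2}}{6} = - \frac{7}{6} + \frac{n^{2}}{3}$)
$o = -1312$ ($o = -692 - \left(271 + 349\right) = -692 - 620 = -1312$)
$M{\left(X,L \right)} = - \frac{7}{6} - L + \frac{100 X^{2}}{3}$ ($M{\left(X,L \right)} = \left(- \frac{7}{6} + \frac{\left(10 X\right)^{2}}{3}\right) - L = \left(- \frac{7}{6} + \frac{100 X^{2}}{3}\right) - L = - \frac{7}{6} - L + \frac{100 X^{2}}{3}$)
$- \frac{4137149}{M{\left(23,o \right)}} = - \frac{4137149}{- \frac{7}{6} - -1312 + \frac{100 \cdot 23^{2}}{3}} = - \frac{4137149}{- \frac{7}{6} + 1312 + \frac{100}{3} \cdot 529} = - \frac{4137149}{- \frac{7}{6} + 1312 + \frac{52900}{3}} = - \frac{4137149}{\frac{113665}{6}} = \left(-4137149\right) \frac{6}{113665} = - \frac{24822894}{113665}$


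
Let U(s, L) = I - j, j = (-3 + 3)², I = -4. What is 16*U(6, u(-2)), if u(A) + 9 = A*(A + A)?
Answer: -64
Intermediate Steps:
u(A) = -9 + 2*A² (u(A) = -9 + A*(A + A) = -9 + A*(2*A) = -9 + 2*A²)
j = 0 (j = 0² = 0)
U(s, L) = -4 (U(s, L) = -4 - 1*0 = -4 + 0 = -4)
16*U(6, u(-2)) = 16*(-4) = -64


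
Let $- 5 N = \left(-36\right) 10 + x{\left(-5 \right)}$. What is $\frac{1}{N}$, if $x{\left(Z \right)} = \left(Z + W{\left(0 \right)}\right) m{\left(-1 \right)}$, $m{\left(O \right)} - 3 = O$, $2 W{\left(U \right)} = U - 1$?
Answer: $\frac{5}{371} \approx 0.013477$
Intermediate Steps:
$W{\left(U \right)} = - \frac{1}{2} + \frac{U}{2}$ ($W{\left(U \right)} = \frac{U - 1}{2} = \frac{-1 + U}{2} = - \frac{1}{2} + \frac{U}{2}$)
$m{\left(O \right)} = 3 + O$
$x{\left(Z \right)} = -1 + 2 Z$ ($x{\left(Z \right)} = \left(Z + \left(- \frac{1}{2} + \frac{1}{2} \cdot 0\right)\right) \left(3 - 1\right) = \left(Z + \left(- \frac{1}{2} + 0\right)\right) 2 = \left(Z - \frac{1}{2}\right) 2 = \left(- \frac{1}{2} + Z\right) 2 = -1 + 2 Z$)
$N = \frac{371}{5}$ ($N = - \frac{\left(-36\right) 10 + \left(-1 + 2 \left(-5\right)\right)}{5} = - \frac{-360 - 11}{5} = \left(- \frac{1}{5}\right) \left(-371\right) = \frac{371}{5} \approx 74.2$)
$\frac{1}{N} = \frac{1}{\frac{371}{5}} = \frac{5}{371}$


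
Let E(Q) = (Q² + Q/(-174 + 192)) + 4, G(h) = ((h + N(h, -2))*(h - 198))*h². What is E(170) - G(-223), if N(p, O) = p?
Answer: -84036478505/9 ≈ -9.3374e+9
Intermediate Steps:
G(h) = 2*h³*(-198 + h) (G(h) = ((h + h)*(h - 198))*h² = ((2*h)*(-198 + h))*h² = (2*h*(-198 + h))*h² = 2*h³*(-198 + h))
E(Q) = 4 + Q² + Q/18 (E(Q) = (Q² + Q/18) + 4 = 4 + Q² + Q/18)
E(170) - G(-223) = (4 + 170² + (1/18)*170) - 2*(-223)³*(-198 - 223) = (4 + 28900 + 85/9) - 2*(-11089567)*(-421) = 260221/9 - 1*9337415414 = 260221/9 - 9337415414 = -84036478505/9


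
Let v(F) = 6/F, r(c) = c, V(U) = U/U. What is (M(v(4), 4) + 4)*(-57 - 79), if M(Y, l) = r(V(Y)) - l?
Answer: -136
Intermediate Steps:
V(U) = 1
M(Y, l) = 1 - l
(M(v(4), 4) + 4)*(-57 - 79) = ((1 - 1*4) + 4)*(-57 - 79) = ((1 - 4) + 4)*(-136) = (-3 + 4)*(-136) = 1*(-136) = -136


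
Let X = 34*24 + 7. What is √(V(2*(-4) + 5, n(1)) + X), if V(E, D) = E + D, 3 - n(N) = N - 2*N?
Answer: 2*√206 ≈ 28.705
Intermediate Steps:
n(N) = 3 + N (n(N) = 3 - (N - 2*N) = 3 - (-1)*N = 3 + N)
V(E, D) = D + E
X = 823 (X = 816 + 7 = 823)
√(V(2*(-4) + 5, n(1)) + X) = √(((3 + 1) + (2*(-4) + 5)) + 823) = √((4 + (-8 + 5)) + 823) = √((4 - 3) + 823) = √(1 + 823) = √824 = 2*√206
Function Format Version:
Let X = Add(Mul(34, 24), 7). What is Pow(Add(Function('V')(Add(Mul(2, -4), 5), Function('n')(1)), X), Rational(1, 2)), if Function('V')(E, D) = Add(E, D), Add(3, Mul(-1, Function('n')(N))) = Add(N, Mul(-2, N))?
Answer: Mul(2, Pow(206, Rational(1, 2))) ≈ 28.705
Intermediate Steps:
Function('n')(N) = Add(3, N) (Function('n')(N) = Add(3, Mul(-1, Add(N, Mul(-2, N)))) = Add(3, Mul(-1, Mul(-1, N))) = Add(3, N))
Function('V')(E, D) = Add(D, E)
X = 823 (X = Add(816, 7) = 823)
Pow(Add(Function('V')(Add(Mul(2, -4), 5), Function('n')(1)), X), Rational(1, 2)) = Pow(Add(Add(Add(3, 1), Add(Mul(2, -4), 5)), 823), Rational(1, 2)) = Pow(Add(Add(4, Add(-8, 5)), 823), Rational(1, 2)) = Pow(Add(Add(4, -3), 823), Rational(1, 2)) = Pow(Add(1, 823), Rational(1, 2)) = Pow(824, Rational(1, 2)) = Mul(2, Pow(206, Rational(1, 2)))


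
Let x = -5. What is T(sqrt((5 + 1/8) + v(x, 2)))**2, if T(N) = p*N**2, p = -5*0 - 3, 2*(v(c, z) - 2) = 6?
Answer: 59049/64 ≈ 922.64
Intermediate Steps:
v(c, z) = 5 (v(c, z) = 2 + (1/2)*6 = 2 + 3 = 5)
p = -3 (p = 0 - 3 = -3)
T(N) = -3*N**2
T(sqrt((5 + 1/8) + v(x, 2)))**2 = (-(30 + 3/8))**2 = (-3*(sqrt((5 + 1/8) + 5))**2)**2 = (-3*(sqrt(41/8 + 5))**2)**2 = (-3*(sqrt(81/8))**2)**2 = (-3*(9*sqrt(2)/4)**2)**2 = (-3*81/8)**2 = (-243/8)**2 = 59049/64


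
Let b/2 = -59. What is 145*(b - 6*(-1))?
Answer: -16240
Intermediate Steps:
b = -118 (b = 2*(-59) = -118)
145*(b - 6*(-1)) = 145*(-118 - 6*(-1)) = 145*(-118 + 6) = 145*(-112) = -16240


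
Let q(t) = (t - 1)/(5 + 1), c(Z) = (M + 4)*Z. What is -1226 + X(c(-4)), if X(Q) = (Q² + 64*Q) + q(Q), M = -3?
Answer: -8801/6 ≈ -1466.8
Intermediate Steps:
c(Z) = Z (c(Z) = (-3 + 4)*Z = 1*Z = Z)
q(t) = -⅙ + t/6 (q(t) = (-1 + t)/6 = (-1 + t)*(⅙) = -⅙ + t/6)
X(Q) = -⅙ + Q² + 385*Q/6 (X(Q) = (Q² + 64*Q) + (-⅙ + Q/6) = -⅙ + Q² + 385*Q/6)
-1226 + X(c(-4)) = -1226 + (-⅙ + (-4)² + (385/6)*(-4)) = -1226 + (-⅙ + 16 - 770/3) = -1226 - 1445/6 = -8801/6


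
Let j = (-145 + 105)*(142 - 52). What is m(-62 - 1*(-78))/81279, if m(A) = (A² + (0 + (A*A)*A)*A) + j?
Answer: 62192/81279 ≈ 0.76517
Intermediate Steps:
j = -3600 (j = -40*90 = -3600)
m(A) = -3600 + A² + A⁴ (m(A) = (A² + (0 + (A*A)*A)*A) - 3600 = (A² + (0 + A²*A)*A) - 3600 = (A² + (0 + A³)*A) - 3600 = (A² + A³*A) - 3600 = (A² + A⁴) - 3600 = -3600 + A² + A⁴)
m(-62 - 1*(-78))/81279 = (-3600 + (-62 - 1*(-78))² + (-62 - 1*(-78))⁴)/81279 = (-3600 + (-62 + 78)² + (-62 + 78)⁴)*(1/81279) = (-3600 + 16² + 16⁴)*(1/81279) = (-3600 + 256 + 65536)*(1/81279) = 62192*(1/81279) = 62192/81279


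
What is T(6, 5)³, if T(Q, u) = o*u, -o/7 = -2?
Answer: 343000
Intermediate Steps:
o = 14 (o = -7*(-2) = 14)
T(Q, u) = 14*u
T(6, 5)³ = (14*5)³ = 70³ = 343000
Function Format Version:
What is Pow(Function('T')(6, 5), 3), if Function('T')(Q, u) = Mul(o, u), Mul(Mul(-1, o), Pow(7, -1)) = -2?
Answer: 343000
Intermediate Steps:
o = 14 (o = Mul(-7, -2) = 14)
Function('T')(Q, u) = Mul(14, u)
Pow(Function('T')(6, 5), 3) = Pow(Mul(14, 5), 3) = Pow(70, 3) = 343000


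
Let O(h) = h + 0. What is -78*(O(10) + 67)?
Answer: -6006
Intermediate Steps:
O(h) = h
-78*(O(10) + 67) = -78*(10 + 67) = -78*77 = -6006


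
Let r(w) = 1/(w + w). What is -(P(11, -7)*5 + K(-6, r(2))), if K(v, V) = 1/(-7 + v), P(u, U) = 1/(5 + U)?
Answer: 67/26 ≈ 2.5769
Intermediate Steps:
r(w) = 1/(2*w)
-(P(11, -7)*5 + K(-6, r(2))) = -(5/(5 - 7) + 1/(-7 - 6)) = -(5/(-2) + 1/(-13)) = -(-1/2*5 - 1/13) = -(-5/2 - 1/13) = -1*(-67/26) = 67/26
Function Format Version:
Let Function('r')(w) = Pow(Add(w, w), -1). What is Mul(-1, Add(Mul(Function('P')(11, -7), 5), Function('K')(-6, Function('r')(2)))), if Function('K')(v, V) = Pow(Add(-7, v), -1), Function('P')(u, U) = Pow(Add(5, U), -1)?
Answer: Rational(67, 26) ≈ 2.5769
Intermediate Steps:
Function('r')(w) = Mul(Rational(1, 2), Pow(w, -1)) (Function('r')(w) = Pow(Mul(2, w), -1) = Mul(Rational(1, 2), Pow(w, -1)))
Mul(-1, Add(Mul(Function('P')(11, -7), 5), Function('K')(-6, Function('r')(2)))) = Mul(-1, Add(Mul(Pow(Add(5, -7), -1), 5), Pow(Add(-7, -6), -1))) = Mul(-1, Add(Mul(Pow(-2, -1), 5), Pow(-13, -1))) = Mul(-1, Add(Mul(Rational(-1, 2), 5), Rational(-1, 13))) = Mul(-1, Add(Rational(-5, 2), Rational(-1, 13))) = Mul(-1, Rational(-67, 26)) = Rational(67, 26)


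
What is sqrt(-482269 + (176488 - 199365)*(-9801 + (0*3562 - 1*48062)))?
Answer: sqrt(1323249582) ≈ 36377.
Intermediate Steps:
sqrt(-482269 + (176488 - 199365)*(-9801 + (0*3562 - 1*48062))) = sqrt(-482269 - 22877*(-9801 + (0 - 48062))) = sqrt(-482269 - 22877*(-9801 - 48062)) = sqrt(-482269 - 22877*(-57863)) = sqrt(-482269 + 1323731851) = sqrt(1323249582)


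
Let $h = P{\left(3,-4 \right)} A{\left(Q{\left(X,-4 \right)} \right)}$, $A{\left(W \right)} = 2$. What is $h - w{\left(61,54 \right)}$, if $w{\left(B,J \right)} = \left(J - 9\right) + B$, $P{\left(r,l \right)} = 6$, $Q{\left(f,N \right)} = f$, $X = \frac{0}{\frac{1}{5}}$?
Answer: $-94$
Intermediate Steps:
$X = 0$ ($X = 0 \frac{1}{\frac{1}{5}} = 0 \cdot 5 = 0$)
$w{\left(B,J \right)} = -9 + B + J$ ($w{\left(B,J \right)} = \left(-9 + J\right) + B = -9 + B + J$)
$h = 12$ ($h = 6 \cdot 2 = 12$)
$h - w{\left(61,54 \right)} = 12 - \left(-9 + 61 + 54\right) = 12 - 106 = -94$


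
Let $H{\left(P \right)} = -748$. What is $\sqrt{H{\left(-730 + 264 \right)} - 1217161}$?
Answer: $i \sqrt{1217909} \approx 1103.6 i$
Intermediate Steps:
$\sqrt{H{\left(-730 + 264 \right)} - 1217161} = \sqrt{-748 - 1217161} = \sqrt{-1217909} = i \sqrt{1217909}$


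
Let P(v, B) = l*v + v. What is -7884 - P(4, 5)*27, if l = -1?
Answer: -7884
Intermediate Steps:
P(v, B) = 0 (P(v, B) = -v + v = 0)
-7884 - P(4, 5)*27 = -7884 - 0*27 = -7884 - 0 = -7884 - 1*0 = -7884 + 0 = -7884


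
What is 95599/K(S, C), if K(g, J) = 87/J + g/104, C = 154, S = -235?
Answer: -765556792/13571 ≈ -56411.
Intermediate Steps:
K(g, J) = 87/J + g/104 (K(g, J) = 87/J + g*(1/104) = 87/J + g/104)
95599/K(S, C) = 95599/(87/154 + (1/104)*(-235)) = 95599/(87*(1/154) - 235/104) = 95599/(87/154 - 235/104) = 95599/(-13571/8008) = 95599*(-8008/13571) = -765556792/13571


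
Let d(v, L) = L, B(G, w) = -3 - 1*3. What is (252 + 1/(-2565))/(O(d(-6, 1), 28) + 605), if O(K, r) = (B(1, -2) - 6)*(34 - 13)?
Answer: 646379/905445 ≈ 0.71388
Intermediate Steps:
B(G, w) = -6 (B(G, w) = -3 - 3 = -6)
O(K, r) = -252 (O(K, r) = (-6 - 6)*(34 - 13) = -12*21 = -252)
(252 + 1/(-2565))/(O(d(-6, 1), 28) + 605) = (252 + 1/(-2565))/(-252 + 605) = (252 - 1/2565)/353 = (646379/2565)*(1/353) = 646379/905445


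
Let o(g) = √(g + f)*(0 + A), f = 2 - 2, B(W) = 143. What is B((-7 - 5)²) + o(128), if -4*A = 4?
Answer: 143 - 8*√2 ≈ 131.69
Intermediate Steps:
f = 0
A = -1 (A = -¼*4 = -1)
o(g) = -√g (o(g) = √(g + 0)*(0 - 1) = √g*(-1) = -√g)
B((-7 - 5)²) + o(128) = 143 - √128 = 143 - 8*√2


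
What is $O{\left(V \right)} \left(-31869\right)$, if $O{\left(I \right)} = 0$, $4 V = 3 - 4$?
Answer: $0$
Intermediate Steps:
$V = - \frac{1}{4}$ ($V = \frac{3 - 4}{4} = \frac{1}{4} \left(-1\right) = - \frac{1}{4} \approx -0.25$)
$O{\left(V \right)} \left(-31869\right) = 0 \left(-31869\right) = 0$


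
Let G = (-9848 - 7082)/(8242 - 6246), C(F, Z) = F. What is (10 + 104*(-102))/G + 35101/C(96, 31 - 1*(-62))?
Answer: 1312503149/812640 ≈ 1615.1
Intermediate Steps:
G = -8465/998 (G = -16930/1996 = -16930*1/1996 = -8465/998 ≈ -8.4820)
(10 + 104*(-102))/G + 35101/C(96, 31 - 1*(-62)) = (10 + 104*(-102))/(-8465/998) + 35101/96 = (10 - 10608)*(-998/8465) + 35101*(1/96) = -10598*(-998/8465) + 35101/96 = 10576804/8465 + 35101/96 = 1312503149/812640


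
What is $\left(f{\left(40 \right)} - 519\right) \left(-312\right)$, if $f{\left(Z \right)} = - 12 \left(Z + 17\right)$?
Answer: $375336$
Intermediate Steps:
$f{\left(Z \right)} = -204 - 12 Z$ ($f{\left(Z \right)} = - 12 \left(17 + Z\right) = -204 - 12 Z$)
$\left(f{\left(40 \right)} - 519\right) \left(-312\right) = \left(\left(-204 - 480\right) - 519\right) \left(-312\right) = \left(-684 - 519\right) \left(-312\right) = \left(-1203\right) \left(-312\right) = 375336$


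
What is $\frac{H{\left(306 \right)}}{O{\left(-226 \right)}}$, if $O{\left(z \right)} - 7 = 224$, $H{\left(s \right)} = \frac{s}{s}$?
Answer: $\frac{1}{231} \approx 0.004329$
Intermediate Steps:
$H{\left(s \right)} = 1$
$O{\left(z \right)} = 231$ ($O{\left(z \right)} = 7 + 224 = 231$)
$\frac{H{\left(306 \right)}}{O{\left(-226 \right)}} = 1 \cdot \frac{1}{231} = \frac{1}{231}$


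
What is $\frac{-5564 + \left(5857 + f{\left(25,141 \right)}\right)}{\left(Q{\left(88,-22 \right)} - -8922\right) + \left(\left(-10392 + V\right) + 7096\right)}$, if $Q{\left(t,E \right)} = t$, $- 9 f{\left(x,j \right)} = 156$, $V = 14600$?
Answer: $\frac{827}{60942} \approx 0.01357$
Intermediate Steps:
$f{\left(x,j \right)} = - \frac{52}{3}$ ($f{\left(x,j \right)} = \left(- \frac{1}{9}\right) 156 = - \frac{52}{3}$)
$\frac{-5564 + \left(5857 + f{\left(25,141 \right)}\right)}{\left(Q{\left(88,-22 \right)} - -8922\right) + \left(\left(-10392 + V\right) + 7096\right)} = \frac{-5564 + \left(5857 - \frac{52}{3}\right)}{\left(88 - -8922\right) + \left(\left(-10392 + 14600\right) + 7096\right)} = \frac{-5564 + \frac{17519}{3}}{\left(88 + 8922\right) + \left(4208 + 7096\right)} = \frac{827}{3 \left(9010 + 11304\right)} = \frac{827}{3 \cdot 20314} = \frac{827}{3} \cdot \frac{1}{20314} = \frac{827}{60942}$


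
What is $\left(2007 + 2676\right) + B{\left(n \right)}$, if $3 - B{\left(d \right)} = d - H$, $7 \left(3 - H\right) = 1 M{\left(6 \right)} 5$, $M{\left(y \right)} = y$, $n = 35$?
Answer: $\frac{32548}{7} \approx 4649.7$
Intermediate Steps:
$H = - \frac{9}{7}$ ($H = 3 - \frac{1 \cdot 6 \cdot 5}{7} = 3 - \frac{6 \cdot 5}{7} = 3 - \frac{30}{7} = - \frac{9}{7} \approx -1.2857$)
$B{\left(d \right)} = \frac{12}{7} - d$ ($B{\left(d \right)} = 3 - \left(d - - \frac{9}{7}\right) = 3 - \left(d + \frac{9}{7}\right) = 3 - \left(\frac{9}{7} + d\right) = \frac{12}{7} - d$)
$\left(2007 + 2676\right) + B{\left(n \right)} = \left(2007 + 2676\right) + \left(\frac{12}{7} - 35\right) = 4683 + \left(\frac{12}{7} - 35\right) = 4683 - \frac{233}{7} = \frac{32548}{7}$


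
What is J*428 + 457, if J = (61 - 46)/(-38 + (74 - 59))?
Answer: 4091/23 ≈ 177.87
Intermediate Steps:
J = -15/23 (J = 15/(-38 + 15) = 15/(-23) = 15*(-1/23) = -15/23 ≈ -0.65217)
J*428 + 457 = -15/23*428 + 457 = -6420/23 + 457 = 4091/23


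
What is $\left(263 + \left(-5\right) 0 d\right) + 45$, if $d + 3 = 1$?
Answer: $308$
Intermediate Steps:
$d = -2$ ($d = -3 + 1 = -2$)
$\left(263 + \left(-5\right) 0 d\right) + 45 = \left(263 + \left(-5\right) 0 \left(-2\right)\right) + 45 = \left(263 + 0 \left(-2\right)\right) + 45 = \left(263 + 0\right) + 45 = 263 + 45 = 308$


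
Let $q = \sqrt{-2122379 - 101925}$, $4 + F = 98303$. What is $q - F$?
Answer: $-98299 + 4 i \sqrt{139019} \approx -98299.0 + 1491.4 i$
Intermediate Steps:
$F = 98299$ ($F = -4 + 98303 = 98299$)
$q = 4 i \sqrt{139019}$ ($q = \sqrt{-2224304} = 4 i \sqrt{139019} \approx 1491.4 i$)
$q - F = 4 i \sqrt{139019} - 98299 = -98299 + 4 i \sqrt{139019}$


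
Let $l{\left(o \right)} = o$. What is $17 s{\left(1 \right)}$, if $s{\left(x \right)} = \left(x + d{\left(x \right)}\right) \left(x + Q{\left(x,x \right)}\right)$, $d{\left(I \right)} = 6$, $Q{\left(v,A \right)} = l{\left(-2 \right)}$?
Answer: $-119$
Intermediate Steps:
$Q{\left(v,A \right)} = -2$
$s{\left(x \right)} = \left(-2 + x\right) \left(6 + x\right)$ ($s{\left(x \right)} = \left(x + 6\right) \left(x - 2\right) = \left(6 + x\right) \left(-2 + x\right) = \left(-2 + x\right) \left(6 + x\right)$)
$17 s{\left(1 \right)} = 17 \left(-12 + 1^{2} + 4 \cdot 1\right) = 17 \left(-12 + 1 + 4\right) = 17 \left(-7\right) = -119$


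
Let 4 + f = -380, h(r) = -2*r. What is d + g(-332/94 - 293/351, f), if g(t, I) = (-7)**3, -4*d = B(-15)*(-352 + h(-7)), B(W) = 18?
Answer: 1178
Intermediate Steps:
f = -384 (f = -4 - 380 = -384)
d = 1521 (d = -9*(-352 - 2*(-7))/2 = -9*(-352 + 14)/2 = -9*(-338)/2 = -1/4*(-6084) = 1521)
g(t, I) = -343
d + g(-332/94 - 293/351, f) = 1521 - 343 = 1178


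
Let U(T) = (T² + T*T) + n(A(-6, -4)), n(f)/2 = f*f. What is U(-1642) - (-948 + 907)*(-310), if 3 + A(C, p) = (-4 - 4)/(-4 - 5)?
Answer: 435749780/81 ≈ 5.3796e+6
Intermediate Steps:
A(C, p) = -19/9 (A(C, p) = -3 + (-4 - 4)/(-4 - 5) = -3 - 8/(-9) = -3 - 8*(-⅑) = -3 + 8/9 = -19/9)
n(f) = 2*f² (n(f) = 2*(f*f) = 2*f²)
U(T) = 722/81 + 2*T² (U(T) = (T² + T*T) + 2*(-19/9)² = (T² + T²) + 2*(361/81) = 2*T² + 722/81 = 722/81 + 2*T²)
U(-1642) - (-948 + 907)*(-310) = (722/81 + 2*(-1642)²) - (-948 + 907)*(-310) = (722/81 + 2*2696164) - (-41)*(-310) = (722/81 + 5392328) - 1*12710 = 436779290/81 - 12710 = 435749780/81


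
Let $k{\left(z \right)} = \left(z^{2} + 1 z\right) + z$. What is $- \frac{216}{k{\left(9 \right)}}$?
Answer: $- \frac{24}{11} \approx -2.1818$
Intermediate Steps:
$k{\left(z \right)} = z^{2} + 2 z$ ($k{\left(z \right)} = \left(z^{2} + z\right) + z = \left(z + z^{2}\right) + z = z^{2} + 2 z$)
$- \frac{216}{k{\left(9 \right)}} = - \frac{216}{9 \left(2 + 9\right)} = - \frac{216}{9 \cdot 11} = - \frac{216}{99} = \left(-216\right) \frac{1}{99} = - \frac{24}{11}$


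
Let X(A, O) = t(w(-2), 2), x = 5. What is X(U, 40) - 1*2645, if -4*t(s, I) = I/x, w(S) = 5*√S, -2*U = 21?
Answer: -26451/10 ≈ -2645.1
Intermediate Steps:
U = -21/2 (U = -½*21 = -21/2 ≈ -10.500)
t(s, I) = -I/20 (t(s, I) = -I/(4*5) = -I/20)
X(A, O) = -⅒ (X(A, O) = -1/20*2 = -⅒)
X(U, 40) - 1*2645 = -⅒ - 1*2645 = -⅒ - 2645 = -26451/10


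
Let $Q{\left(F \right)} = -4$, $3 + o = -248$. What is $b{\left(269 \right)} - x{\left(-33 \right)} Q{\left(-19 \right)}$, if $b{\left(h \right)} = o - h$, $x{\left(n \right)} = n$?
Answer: $-652$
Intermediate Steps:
$o = -251$ ($o = -3 - 248 = -251$)
$b{\left(h \right)} = -251 - h$
$b{\left(269 \right)} - x{\left(-33 \right)} Q{\left(-19 \right)} = \left(-251 - 269\right) - \left(-33\right) \left(-4\right) = \left(-251 - 269\right) - 132 = -520 - 132 = -652$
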